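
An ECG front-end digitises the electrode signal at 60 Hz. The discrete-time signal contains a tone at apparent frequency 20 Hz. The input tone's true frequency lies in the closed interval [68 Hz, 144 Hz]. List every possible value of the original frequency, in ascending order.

80 Hz, 100 Hz, 140 Hz

Frequencies that alias to 20 Hz are k·fs ± 20 Hz for integer k ≥ 0.
k=0: 20 Hz.
k=1: 40 Hz, 80 Hz.
k=2: 100 Hz, 140 Hz.
k=3: 160 Hz, 200 Hz.
Within [68 Hz, 144 Hz]: 80 Hz, 100 Hz, 140 Hz.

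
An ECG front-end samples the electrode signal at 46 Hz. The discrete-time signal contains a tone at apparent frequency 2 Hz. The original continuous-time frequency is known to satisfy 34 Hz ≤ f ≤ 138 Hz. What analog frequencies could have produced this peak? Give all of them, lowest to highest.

44 Hz, 48 Hz, 90 Hz, 94 Hz, 136 Hz

Frequencies that alias to 2 Hz are k·fs ± 2 Hz for integer k ≥ 0.
k=0: 2 Hz.
k=1: 44 Hz, 48 Hz.
k=2: 90 Hz, 94 Hz.
k=3: 136 Hz, 140 Hz.
k=4: 182 Hz, 186 Hz.
Within [34 Hz, 138 Hz]: 44 Hz, 48 Hz, 90 Hz, 94 Hz, 136 Hz.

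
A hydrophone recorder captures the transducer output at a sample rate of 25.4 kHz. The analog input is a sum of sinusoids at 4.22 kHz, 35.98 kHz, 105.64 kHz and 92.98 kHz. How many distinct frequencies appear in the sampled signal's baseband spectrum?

fs/2 = 12.7 kHz.
4.22 kHz ≤ fs/2 = 12.7 kHz, passes unchanged.
35.98 kHz mod fs = 10.58 kHz.
10.58 kHz ≤ fs/2 = 12.7 kHz, appears at 10.58 kHz.
105.64 kHz mod fs = 4.04 kHz.
4.04 kHz ≤ fs/2 = 12.7 kHz, appears at 4.04 kHz.
92.98 kHz mod fs = 16.78 kHz.
16.78 kHz > fs/2 = 12.7 kHz, folds to fs − 16.78 kHz = 8.62 kHz.
Distinct values: {4.04 kHz, 4.22 kHz, 8.62 kHz, 10.58 kHz} → 4.

4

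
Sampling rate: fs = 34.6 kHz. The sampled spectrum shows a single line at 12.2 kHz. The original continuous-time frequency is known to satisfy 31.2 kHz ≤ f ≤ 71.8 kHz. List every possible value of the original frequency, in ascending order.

46.8 kHz, 57 kHz

Frequencies that alias to 12.2 kHz are k·fs ± 12.2 kHz for integer k ≥ 0.
k=0: 12.2 kHz.
k=1: 22.4 kHz, 46.8 kHz.
k=2: 57 kHz, 81.4 kHz.
k=3: 91.6 kHz, 116 kHz.
Within [31.2 kHz, 71.8 kHz]: 46.8 kHz, 57 kHz.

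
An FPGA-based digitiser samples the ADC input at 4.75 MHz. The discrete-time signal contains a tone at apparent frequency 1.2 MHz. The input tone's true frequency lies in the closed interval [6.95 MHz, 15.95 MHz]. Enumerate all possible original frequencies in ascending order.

8.3 MHz, 10.7 MHz, 13.05 MHz, 15.45 MHz

Frequencies that alias to 1.2 MHz are k·fs ± 1.2 MHz for integer k ≥ 0.
k=0: 1.2 MHz.
k=1: 3.55 MHz, 5.95 MHz.
k=2: 8.3 MHz, 10.7 MHz.
k=3: 13.05 MHz, 15.45 MHz.
k=4: 17.8 MHz, 20.2 MHz.
Within [6.95 MHz, 15.95 MHz]: 8.3 MHz, 10.7 MHz, 13.05 MHz, 15.45 MHz.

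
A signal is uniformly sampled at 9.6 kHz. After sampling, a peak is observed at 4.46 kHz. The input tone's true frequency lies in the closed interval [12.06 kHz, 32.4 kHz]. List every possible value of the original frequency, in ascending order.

Frequencies that alias to 4.46 kHz are k·fs ± 4.46 kHz for integer k ≥ 0.
k=0: 4.46 kHz.
k=1: 5.14 kHz, 14.06 kHz.
k=2: 14.74 kHz, 23.66 kHz.
k=3: 24.34 kHz, 33.26 kHz.
k=4: 33.94 kHz, 42.86 kHz.
Within [12.06 kHz, 32.4 kHz]: 14.06 kHz, 14.74 kHz, 23.66 kHz, 24.34 kHz.

14.06 kHz, 14.74 kHz, 23.66 kHz, 24.34 kHz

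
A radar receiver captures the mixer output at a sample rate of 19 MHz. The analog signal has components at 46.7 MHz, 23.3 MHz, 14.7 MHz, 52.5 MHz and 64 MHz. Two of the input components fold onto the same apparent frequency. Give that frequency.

fs/2 = 9.5 MHz.
46.7 MHz mod fs = 8.7 MHz.
8.7 MHz ≤ fs/2 = 9.5 MHz, appears at 8.7 MHz.
23.3 MHz mod fs = 4.3 MHz.
4.3 MHz ≤ fs/2 = 9.5 MHz, appears at 4.3 MHz.
14.7 MHz > fs/2 = 9.5 MHz, folds to fs − 14.7 MHz = 4.3 MHz.
52.5 MHz mod fs = 14.5 MHz.
14.5 MHz > fs/2 = 9.5 MHz, folds to fs − 14.5 MHz = 4.5 MHz.
64 MHz mod fs = 7 MHz.
7 MHz ≤ fs/2 = 9.5 MHz, appears at 7 MHz.
14.7 MHz and 23.3 MHz both map to 4.3 MHz.

4.3 MHz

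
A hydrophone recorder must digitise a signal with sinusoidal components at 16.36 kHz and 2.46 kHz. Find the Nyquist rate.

Highest-frequency component: 16.36 kHz.
Nyquist rate = 2 × 16.36 kHz = 32.72 kHz.

32.72 kHz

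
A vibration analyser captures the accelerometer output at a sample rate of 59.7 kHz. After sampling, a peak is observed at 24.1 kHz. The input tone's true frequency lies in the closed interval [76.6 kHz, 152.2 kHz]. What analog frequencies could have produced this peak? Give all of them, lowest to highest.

83.8 kHz, 95.3 kHz, 143.5 kHz

Frequencies that alias to 24.1 kHz are k·fs ± 24.1 kHz for integer k ≥ 0.
k=0: 24.1 kHz.
k=1: 35.6 kHz, 83.8 kHz.
k=2: 95.3 kHz, 143.5 kHz.
k=3: 155 kHz, 203.2 kHz.
Within [76.6 kHz, 152.2 kHz]: 83.8 kHz, 95.3 kHz, 143.5 kHz.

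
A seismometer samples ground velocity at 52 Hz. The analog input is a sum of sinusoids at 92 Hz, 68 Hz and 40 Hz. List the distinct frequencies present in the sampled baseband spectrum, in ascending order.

fs/2 = 26 Hz.
92 Hz mod fs = 40 Hz.
40 Hz > fs/2 = 26 Hz, folds to fs − 40 Hz = 12 Hz.
68 Hz mod fs = 16 Hz.
16 Hz ≤ fs/2 = 26 Hz, appears at 16 Hz.
40 Hz > fs/2 = 26 Hz, folds to fs − 40 Hz = 12 Hz.
Distinct values: {12 Hz, 16 Hz}.

12 Hz, 16 Hz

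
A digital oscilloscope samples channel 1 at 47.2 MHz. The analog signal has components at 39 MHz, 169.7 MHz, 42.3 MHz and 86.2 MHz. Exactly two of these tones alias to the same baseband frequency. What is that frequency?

8.2 MHz

fs/2 = 23.6 MHz.
39 MHz > fs/2 = 23.6 MHz, folds to fs − 39 MHz = 8.2 MHz.
169.7 MHz mod fs = 28.1 MHz.
28.1 MHz > fs/2 = 23.6 MHz, folds to fs − 28.1 MHz = 19.1 MHz.
42.3 MHz > fs/2 = 23.6 MHz, folds to fs − 42.3 MHz = 4.9 MHz.
86.2 MHz mod fs = 39 MHz.
39 MHz > fs/2 = 23.6 MHz, folds to fs − 39 MHz = 8.2 MHz.
39 MHz and 86.2 MHz both map to 8.2 MHz.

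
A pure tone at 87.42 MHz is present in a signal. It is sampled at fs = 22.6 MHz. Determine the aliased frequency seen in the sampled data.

2.98 MHz

87.42 MHz mod fs = 19.62 MHz.
19.62 MHz > fs/2 = 11.3 MHz, folds to fs − 19.62 MHz = 2.98 MHz.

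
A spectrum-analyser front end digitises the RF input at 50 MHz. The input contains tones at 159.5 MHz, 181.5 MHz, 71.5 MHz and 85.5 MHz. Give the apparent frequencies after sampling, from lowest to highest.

9.5 MHz, 14.5 MHz, 18.5 MHz, 21.5 MHz

fs/2 = 25 MHz.
159.5 MHz mod fs = 9.5 MHz.
9.5 MHz ≤ fs/2 = 25 MHz, appears at 9.5 MHz.
181.5 MHz mod fs = 31.5 MHz.
31.5 MHz > fs/2 = 25 MHz, folds to fs − 31.5 MHz = 18.5 MHz.
71.5 MHz mod fs = 21.5 MHz.
21.5 MHz ≤ fs/2 = 25 MHz, appears at 21.5 MHz.
85.5 MHz mod fs = 35.5 MHz.
35.5 MHz > fs/2 = 25 MHz, folds to fs − 35.5 MHz = 14.5 MHz.
Distinct values: {9.5 MHz, 14.5 MHz, 18.5 MHz, 21.5 MHz}.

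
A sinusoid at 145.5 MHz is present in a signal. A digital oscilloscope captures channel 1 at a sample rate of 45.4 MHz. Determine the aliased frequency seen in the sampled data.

9.3 MHz

145.5 MHz mod fs = 9.3 MHz.
9.3 MHz ≤ fs/2 = 22.7 MHz, appears at 9.3 MHz.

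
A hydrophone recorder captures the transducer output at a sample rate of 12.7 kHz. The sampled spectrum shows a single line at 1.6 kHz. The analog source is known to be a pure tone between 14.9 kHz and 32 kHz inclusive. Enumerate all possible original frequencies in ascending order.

Frequencies that alias to 1.6 kHz are k·fs ± 1.6 kHz for integer k ≥ 0.
k=0: 1.6 kHz.
k=1: 11.1 kHz, 14.3 kHz.
k=2: 23.8 kHz, 27 kHz.
k=3: 36.5 kHz, 39.7 kHz.
Within [14.9 kHz, 32 kHz]: 23.8 kHz, 27 kHz.

23.8 kHz, 27 kHz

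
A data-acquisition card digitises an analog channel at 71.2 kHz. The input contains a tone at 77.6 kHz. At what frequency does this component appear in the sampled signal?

77.6 kHz mod fs = 6.4 kHz.
6.4 kHz ≤ fs/2 = 35.6 kHz, appears at 6.4 kHz.

6.4 kHz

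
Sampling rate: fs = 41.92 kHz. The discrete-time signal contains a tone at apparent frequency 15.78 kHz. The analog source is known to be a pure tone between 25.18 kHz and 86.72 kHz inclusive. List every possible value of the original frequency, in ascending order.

Frequencies that alias to 15.78 kHz are k·fs ± 15.78 kHz for integer k ≥ 0.
k=0: 15.78 kHz.
k=1: 26.14 kHz, 57.7 kHz.
k=2: 68.06 kHz, 99.62 kHz.
k=3: 109.98 kHz, 141.54 kHz.
Within [25.18 kHz, 86.72 kHz]: 26.14 kHz, 57.7 kHz, 68.06 kHz.

26.14 kHz, 57.7 kHz, 68.06 kHz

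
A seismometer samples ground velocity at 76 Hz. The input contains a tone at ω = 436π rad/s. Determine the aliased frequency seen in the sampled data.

10 Hz

ω = 436π rad/s → f = ω/(2π) = 218 Hz.
218 Hz mod fs = 66 Hz.
66 Hz > fs/2 = 38 Hz, folds to fs − 66 Hz = 10 Hz.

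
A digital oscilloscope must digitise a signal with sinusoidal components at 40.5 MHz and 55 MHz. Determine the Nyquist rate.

Highest-frequency component: 55 MHz.
Nyquist rate = 2 × 55 MHz = 110 MHz.

110 MHz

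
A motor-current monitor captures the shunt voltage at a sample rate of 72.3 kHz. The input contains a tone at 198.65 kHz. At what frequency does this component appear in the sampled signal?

18.25 kHz

198.65 kHz mod fs = 54.05 kHz.
54.05 kHz > fs/2 = 36.15 kHz, folds to fs − 54.05 kHz = 18.25 kHz.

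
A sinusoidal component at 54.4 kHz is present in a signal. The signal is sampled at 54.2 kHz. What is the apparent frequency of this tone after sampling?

0.2 kHz

54.4 kHz mod fs = 0.2 kHz.
0.2 kHz ≤ fs/2 = 27.1 kHz, appears at 0.2 kHz.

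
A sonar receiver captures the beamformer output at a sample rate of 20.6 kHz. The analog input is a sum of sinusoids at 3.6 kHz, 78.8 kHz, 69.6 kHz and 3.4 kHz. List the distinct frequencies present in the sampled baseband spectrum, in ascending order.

3.4 kHz, 3.6 kHz, 7.8 kHz

fs/2 = 10.3 kHz.
3.6 kHz ≤ fs/2 = 10.3 kHz, passes unchanged.
78.8 kHz mod fs = 17 kHz.
17 kHz > fs/2 = 10.3 kHz, folds to fs − 17 kHz = 3.6 kHz.
69.6 kHz mod fs = 7.8 kHz.
7.8 kHz ≤ fs/2 = 10.3 kHz, appears at 7.8 kHz.
3.4 kHz ≤ fs/2 = 10.3 kHz, passes unchanged.
Distinct values: {3.4 kHz, 3.6 kHz, 7.8 kHz}.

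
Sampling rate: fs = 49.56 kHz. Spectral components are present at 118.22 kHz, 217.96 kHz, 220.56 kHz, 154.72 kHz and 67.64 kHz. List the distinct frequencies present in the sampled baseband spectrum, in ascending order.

6.04 kHz, 18.08 kHz, 19.1 kHz, 19.72 kHz, 22.32 kHz

fs/2 = 24.78 kHz.
118.22 kHz mod fs = 19.1 kHz.
19.1 kHz ≤ fs/2 = 24.78 kHz, appears at 19.1 kHz.
217.96 kHz mod fs = 19.72 kHz.
19.72 kHz ≤ fs/2 = 24.78 kHz, appears at 19.72 kHz.
220.56 kHz mod fs = 22.32 kHz.
22.32 kHz ≤ fs/2 = 24.78 kHz, appears at 22.32 kHz.
154.72 kHz mod fs = 6.04 kHz.
6.04 kHz ≤ fs/2 = 24.78 kHz, appears at 6.04 kHz.
67.64 kHz mod fs = 18.08 kHz.
18.08 kHz ≤ fs/2 = 24.78 kHz, appears at 18.08 kHz.
Distinct values: {6.04 kHz, 18.08 kHz, 19.1 kHz, 19.72 kHz, 22.32 kHz}.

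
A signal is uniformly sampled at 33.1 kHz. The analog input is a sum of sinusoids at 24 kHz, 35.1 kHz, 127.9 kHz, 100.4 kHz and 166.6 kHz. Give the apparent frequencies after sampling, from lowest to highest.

fs/2 = 16.55 kHz.
24 kHz > fs/2 = 16.55 kHz, folds to fs − 24 kHz = 9.1 kHz.
35.1 kHz mod fs = 2 kHz.
2 kHz ≤ fs/2 = 16.55 kHz, appears at 2 kHz.
127.9 kHz mod fs = 28.6 kHz.
28.6 kHz > fs/2 = 16.55 kHz, folds to fs − 28.6 kHz = 4.5 kHz.
100.4 kHz mod fs = 1.1 kHz.
1.1 kHz ≤ fs/2 = 16.55 kHz, appears at 1.1 kHz.
166.6 kHz mod fs = 1.1 kHz.
1.1 kHz ≤ fs/2 = 16.55 kHz, appears at 1.1 kHz.
Distinct values: {1.1 kHz, 2 kHz, 4.5 kHz, 9.1 kHz}.

1.1 kHz, 2 kHz, 4.5 kHz, 9.1 kHz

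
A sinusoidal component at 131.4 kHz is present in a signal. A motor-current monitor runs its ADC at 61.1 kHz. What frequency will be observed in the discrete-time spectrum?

131.4 kHz mod fs = 9.2 kHz.
9.2 kHz ≤ fs/2 = 30.55 kHz, appears at 9.2 kHz.

9.2 kHz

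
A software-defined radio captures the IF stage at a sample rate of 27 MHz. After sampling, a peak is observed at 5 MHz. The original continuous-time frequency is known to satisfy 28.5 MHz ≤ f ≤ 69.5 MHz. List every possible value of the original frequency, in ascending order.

32 MHz, 49 MHz, 59 MHz

Frequencies that alias to 5 MHz are k·fs ± 5 MHz for integer k ≥ 0.
k=0: 5 MHz.
k=1: 22 MHz, 32 MHz.
k=2: 49 MHz, 59 MHz.
k=3: 76 MHz, 86 MHz.
Within [28.5 MHz, 69.5 MHz]: 32 MHz, 49 MHz, 59 MHz.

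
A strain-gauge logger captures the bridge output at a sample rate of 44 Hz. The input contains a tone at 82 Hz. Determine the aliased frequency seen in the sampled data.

82 Hz mod fs = 38 Hz.
38 Hz > fs/2 = 22 Hz, folds to fs − 38 Hz = 6 Hz.

6 Hz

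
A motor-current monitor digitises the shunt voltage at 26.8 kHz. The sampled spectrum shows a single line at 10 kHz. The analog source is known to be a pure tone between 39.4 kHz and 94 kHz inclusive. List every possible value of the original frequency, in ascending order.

Frequencies that alias to 10 kHz are k·fs ± 10 kHz for integer k ≥ 0.
k=0: 10 kHz.
k=1: 16.8 kHz, 36.8 kHz.
k=2: 43.6 kHz, 63.6 kHz.
k=3: 70.4 kHz, 90.4 kHz.
k=4: 97.2 kHz, 117.2 kHz.
Within [39.4 kHz, 94 kHz]: 43.6 kHz, 63.6 kHz, 70.4 kHz, 90.4 kHz.

43.6 kHz, 63.6 kHz, 70.4 kHz, 90.4 kHz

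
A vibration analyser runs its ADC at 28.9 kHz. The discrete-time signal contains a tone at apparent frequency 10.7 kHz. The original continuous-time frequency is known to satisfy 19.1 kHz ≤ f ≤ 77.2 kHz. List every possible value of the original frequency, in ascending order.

39.6 kHz, 47.1 kHz, 68.5 kHz, 76 kHz

Frequencies that alias to 10.7 kHz are k·fs ± 10.7 kHz for integer k ≥ 0.
k=0: 10.7 kHz.
k=1: 18.2 kHz, 39.6 kHz.
k=2: 47.1 kHz, 68.5 kHz.
k=3: 76 kHz, 97.4 kHz.
k=4: 104.9 kHz, 126.3 kHz.
Within [19.1 kHz, 77.2 kHz]: 39.6 kHz, 47.1 kHz, 68.5 kHz, 76 kHz.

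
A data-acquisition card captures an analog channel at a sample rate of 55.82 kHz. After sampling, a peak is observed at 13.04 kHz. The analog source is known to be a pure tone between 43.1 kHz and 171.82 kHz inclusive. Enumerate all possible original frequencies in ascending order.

Frequencies that alias to 13.04 kHz are k·fs ± 13.04 kHz for integer k ≥ 0.
k=0: 13.04 kHz.
k=1: 42.78 kHz, 68.86 kHz.
k=2: 98.6 kHz, 124.68 kHz.
k=3: 154.42 kHz, 180.5 kHz.
k=4: 210.24 kHz, 236.32 kHz.
Within [43.1 kHz, 171.82 kHz]: 68.86 kHz, 98.6 kHz, 124.68 kHz, 154.42 kHz.

68.86 kHz, 98.6 kHz, 124.68 kHz, 154.42 kHz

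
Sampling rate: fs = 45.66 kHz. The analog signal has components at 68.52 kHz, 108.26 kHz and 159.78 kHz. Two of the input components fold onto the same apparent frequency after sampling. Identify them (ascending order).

68.52 kHz, 159.78 kHz

fs/2 = 22.83 kHz.
68.52 kHz mod fs = 22.86 kHz.
22.86 kHz > fs/2 = 22.83 kHz, folds to fs − 22.86 kHz = 22.8 kHz.
108.26 kHz mod fs = 16.94 kHz.
16.94 kHz ≤ fs/2 = 22.83 kHz, appears at 16.94 kHz.
159.78 kHz mod fs = 22.8 kHz.
22.8 kHz ≤ fs/2 = 22.83 kHz, appears at 22.8 kHz.
68.52 kHz and 159.78 kHz both map to 22.8 kHz.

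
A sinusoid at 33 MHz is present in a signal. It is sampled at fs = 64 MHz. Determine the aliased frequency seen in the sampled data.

33 MHz > fs/2 = 32 MHz, folds to fs − 33 MHz = 31 MHz.

31 MHz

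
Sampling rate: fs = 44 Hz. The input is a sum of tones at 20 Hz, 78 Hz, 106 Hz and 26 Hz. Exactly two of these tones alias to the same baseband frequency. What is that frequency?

18 Hz

fs/2 = 22 Hz.
20 Hz ≤ fs/2 = 22 Hz, passes unchanged.
78 Hz mod fs = 34 Hz.
34 Hz > fs/2 = 22 Hz, folds to fs − 34 Hz = 10 Hz.
106 Hz mod fs = 18 Hz.
18 Hz ≤ fs/2 = 22 Hz, appears at 18 Hz.
26 Hz > fs/2 = 22 Hz, folds to fs − 26 Hz = 18 Hz.
26 Hz and 106 Hz both map to 18 Hz.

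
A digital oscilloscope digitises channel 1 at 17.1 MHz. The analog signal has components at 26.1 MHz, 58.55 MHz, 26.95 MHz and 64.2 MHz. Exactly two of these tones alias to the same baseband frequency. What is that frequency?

fs/2 = 8.55 MHz.
26.1 MHz mod fs = 9 MHz.
9 MHz > fs/2 = 8.55 MHz, folds to fs − 9 MHz = 8.1 MHz.
58.55 MHz mod fs = 7.25 MHz.
7.25 MHz ≤ fs/2 = 8.55 MHz, appears at 7.25 MHz.
26.95 MHz mod fs = 9.85 MHz.
9.85 MHz > fs/2 = 8.55 MHz, folds to fs − 9.85 MHz = 7.25 MHz.
64.2 MHz mod fs = 12.9 MHz.
12.9 MHz > fs/2 = 8.55 MHz, folds to fs − 12.9 MHz = 4.2 MHz.
26.95 MHz and 58.55 MHz both map to 7.25 MHz.

7.25 MHz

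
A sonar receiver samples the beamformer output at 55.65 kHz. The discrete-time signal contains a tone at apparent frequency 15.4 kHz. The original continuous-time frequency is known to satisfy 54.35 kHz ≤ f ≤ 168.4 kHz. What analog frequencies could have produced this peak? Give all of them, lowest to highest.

71.05 kHz, 95.9 kHz, 126.7 kHz, 151.55 kHz

Frequencies that alias to 15.4 kHz are k·fs ± 15.4 kHz for integer k ≥ 0.
k=0: 15.4 kHz.
k=1: 40.25 kHz, 71.05 kHz.
k=2: 95.9 kHz, 126.7 kHz.
k=3: 151.55 kHz, 182.35 kHz.
k=4: 207.2 kHz, 238 kHz.
Within [54.35 kHz, 168.4 kHz]: 71.05 kHz, 95.9 kHz, 126.7 kHz, 151.55 kHz.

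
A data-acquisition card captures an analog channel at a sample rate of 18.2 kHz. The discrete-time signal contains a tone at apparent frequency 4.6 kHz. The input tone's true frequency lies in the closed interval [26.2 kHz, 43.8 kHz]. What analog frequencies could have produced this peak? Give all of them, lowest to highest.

Frequencies that alias to 4.6 kHz are k·fs ± 4.6 kHz for integer k ≥ 0.
k=0: 4.6 kHz.
k=1: 13.6 kHz, 22.8 kHz.
k=2: 31.8 kHz, 41 kHz.
k=3: 50 kHz, 59.2 kHz.
Within [26.2 kHz, 43.8 kHz]: 31.8 kHz, 41 kHz.

31.8 kHz, 41 kHz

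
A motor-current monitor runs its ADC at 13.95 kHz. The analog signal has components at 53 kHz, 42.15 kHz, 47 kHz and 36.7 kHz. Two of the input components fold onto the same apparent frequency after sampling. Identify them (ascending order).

36.7 kHz, 47 kHz

fs/2 = 6.975 kHz.
53 kHz mod fs = 11.15 kHz.
11.15 kHz > fs/2 = 6.975 kHz, folds to fs − 11.15 kHz = 2.8 kHz.
42.15 kHz mod fs = 0.3 kHz.
0.3 kHz ≤ fs/2 = 6.975 kHz, appears at 0.3 kHz.
47 kHz mod fs = 5.15 kHz.
5.15 kHz ≤ fs/2 = 6.975 kHz, appears at 5.15 kHz.
36.7 kHz mod fs = 8.8 kHz.
8.8 kHz > fs/2 = 6.975 kHz, folds to fs − 8.8 kHz = 5.15 kHz.
36.7 kHz and 47 kHz both map to 5.15 kHz.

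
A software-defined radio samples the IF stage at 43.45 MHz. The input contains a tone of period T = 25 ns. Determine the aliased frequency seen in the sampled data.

3.45 MHz

T = 25 ns → f = 1/T = 40 MHz.
40 MHz > fs/2 = 21.725 MHz, folds to fs − 40 MHz = 3.45 MHz.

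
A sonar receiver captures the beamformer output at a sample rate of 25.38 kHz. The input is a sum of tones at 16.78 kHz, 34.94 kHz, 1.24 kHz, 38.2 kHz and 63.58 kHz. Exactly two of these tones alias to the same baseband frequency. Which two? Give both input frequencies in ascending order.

fs/2 = 12.69 kHz.
16.78 kHz > fs/2 = 12.69 kHz, folds to fs − 16.78 kHz = 8.6 kHz.
34.94 kHz mod fs = 9.56 kHz.
9.56 kHz ≤ fs/2 = 12.69 kHz, appears at 9.56 kHz.
1.24 kHz ≤ fs/2 = 12.69 kHz, passes unchanged.
38.2 kHz mod fs = 12.82 kHz.
12.82 kHz > fs/2 = 12.69 kHz, folds to fs − 12.82 kHz = 12.56 kHz.
63.58 kHz mod fs = 12.82 kHz.
12.82 kHz > fs/2 = 12.69 kHz, folds to fs − 12.82 kHz = 12.56 kHz.
38.2 kHz and 63.58 kHz both map to 12.56 kHz.

38.2 kHz, 63.58 kHz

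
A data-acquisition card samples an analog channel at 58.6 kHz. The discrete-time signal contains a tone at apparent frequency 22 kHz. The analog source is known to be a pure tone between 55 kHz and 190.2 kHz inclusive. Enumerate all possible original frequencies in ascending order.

80.6 kHz, 95.2 kHz, 139.2 kHz, 153.8 kHz

Frequencies that alias to 22 kHz are k·fs ± 22 kHz for integer k ≥ 0.
k=0: 22 kHz.
k=1: 36.6 kHz, 80.6 kHz.
k=2: 95.2 kHz, 139.2 kHz.
k=3: 153.8 kHz, 197.8 kHz.
k=4: 212.4 kHz, 256.4 kHz.
Within [55 kHz, 190.2 kHz]: 80.6 kHz, 95.2 kHz, 139.2 kHz, 153.8 kHz.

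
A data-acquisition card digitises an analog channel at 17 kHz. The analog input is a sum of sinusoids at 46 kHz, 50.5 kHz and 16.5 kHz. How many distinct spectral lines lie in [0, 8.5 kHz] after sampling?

fs/2 = 8.5 kHz.
46 kHz mod fs = 12 kHz.
12 kHz > fs/2 = 8.5 kHz, folds to fs − 12 kHz = 5 kHz.
50.5 kHz mod fs = 16.5 kHz.
16.5 kHz > fs/2 = 8.5 kHz, folds to fs − 16.5 kHz = 0.5 kHz.
16.5 kHz > fs/2 = 8.5 kHz, folds to fs − 16.5 kHz = 0.5 kHz.
Distinct values: {0.5 kHz, 5 kHz} → 2.

2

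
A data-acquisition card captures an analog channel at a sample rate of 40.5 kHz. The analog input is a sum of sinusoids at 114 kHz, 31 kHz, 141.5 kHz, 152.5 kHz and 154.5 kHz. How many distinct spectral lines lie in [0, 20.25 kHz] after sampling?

fs/2 = 20.25 kHz.
114 kHz mod fs = 33 kHz.
33 kHz > fs/2 = 20.25 kHz, folds to fs − 33 kHz = 7.5 kHz.
31 kHz > fs/2 = 20.25 kHz, folds to fs − 31 kHz = 9.5 kHz.
141.5 kHz mod fs = 20 kHz.
20 kHz ≤ fs/2 = 20.25 kHz, appears at 20 kHz.
152.5 kHz mod fs = 31 kHz.
31 kHz > fs/2 = 20.25 kHz, folds to fs − 31 kHz = 9.5 kHz.
154.5 kHz mod fs = 33 kHz.
33 kHz > fs/2 = 20.25 kHz, folds to fs − 33 kHz = 7.5 kHz.
Distinct values: {7.5 kHz, 9.5 kHz, 20 kHz} → 3.

3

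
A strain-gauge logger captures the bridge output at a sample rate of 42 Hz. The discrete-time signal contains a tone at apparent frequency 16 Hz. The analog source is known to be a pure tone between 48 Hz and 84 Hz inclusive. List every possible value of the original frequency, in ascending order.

Frequencies that alias to 16 Hz are k·fs ± 16 Hz for integer k ≥ 0.
k=0: 16 Hz.
k=1: 26 Hz, 58 Hz.
k=2: 68 Hz, 100 Hz.
k=3: 110 Hz, 142 Hz.
Within [48 Hz, 84 Hz]: 58 Hz, 68 Hz.

58 Hz, 68 Hz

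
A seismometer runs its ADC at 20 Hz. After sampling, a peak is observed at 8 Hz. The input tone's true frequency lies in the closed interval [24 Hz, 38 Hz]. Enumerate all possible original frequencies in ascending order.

28 Hz, 32 Hz

Frequencies that alias to 8 Hz are k·fs ± 8 Hz for integer k ≥ 0.
k=0: 8 Hz.
k=1: 12 Hz, 28 Hz.
k=2: 32 Hz, 48 Hz.
k=3: 52 Hz, 68 Hz.
Within [24 Hz, 38 Hz]: 28 Hz, 32 Hz.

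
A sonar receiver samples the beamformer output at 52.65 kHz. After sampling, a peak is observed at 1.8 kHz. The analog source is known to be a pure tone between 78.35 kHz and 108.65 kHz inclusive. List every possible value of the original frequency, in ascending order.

Frequencies that alias to 1.8 kHz are k·fs ± 1.8 kHz for integer k ≥ 0.
k=0: 1.8 kHz.
k=1: 50.85 kHz, 54.45 kHz.
k=2: 103.5 kHz, 107.1 kHz.
k=3: 156.15 kHz, 159.75 kHz.
Within [78.35 kHz, 108.65 kHz]: 103.5 kHz, 107.1 kHz.

103.5 kHz, 107.1 kHz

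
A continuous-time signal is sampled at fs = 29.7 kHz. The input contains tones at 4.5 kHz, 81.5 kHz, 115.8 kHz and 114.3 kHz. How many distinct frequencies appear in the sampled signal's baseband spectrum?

fs/2 = 14.85 kHz.
4.5 kHz ≤ fs/2 = 14.85 kHz, passes unchanged.
81.5 kHz mod fs = 22.1 kHz.
22.1 kHz > fs/2 = 14.85 kHz, folds to fs − 22.1 kHz = 7.6 kHz.
115.8 kHz mod fs = 26.7 kHz.
26.7 kHz > fs/2 = 14.85 kHz, folds to fs − 26.7 kHz = 3 kHz.
114.3 kHz mod fs = 25.2 kHz.
25.2 kHz > fs/2 = 14.85 kHz, folds to fs − 25.2 kHz = 4.5 kHz.
Distinct values: {3 kHz, 4.5 kHz, 7.6 kHz} → 3.

3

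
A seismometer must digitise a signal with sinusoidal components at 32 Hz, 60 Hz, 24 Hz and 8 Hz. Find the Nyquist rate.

Highest-frequency component: 60 Hz.
Nyquist rate = 2 × 60 Hz = 120 Hz.

120 Hz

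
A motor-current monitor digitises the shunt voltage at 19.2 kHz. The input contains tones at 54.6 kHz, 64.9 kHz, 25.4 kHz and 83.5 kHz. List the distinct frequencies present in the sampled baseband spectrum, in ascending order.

fs/2 = 9.6 kHz.
54.6 kHz mod fs = 16.2 kHz.
16.2 kHz > fs/2 = 9.6 kHz, folds to fs − 16.2 kHz = 3 kHz.
64.9 kHz mod fs = 7.3 kHz.
7.3 kHz ≤ fs/2 = 9.6 kHz, appears at 7.3 kHz.
25.4 kHz mod fs = 6.2 kHz.
6.2 kHz ≤ fs/2 = 9.6 kHz, appears at 6.2 kHz.
83.5 kHz mod fs = 6.7 kHz.
6.7 kHz ≤ fs/2 = 9.6 kHz, appears at 6.7 kHz.
Distinct values: {3 kHz, 6.2 kHz, 6.7 kHz, 7.3 kHz}.

3 kHz, 6.2 kHz, 6.7 kHz, 7.3 kHz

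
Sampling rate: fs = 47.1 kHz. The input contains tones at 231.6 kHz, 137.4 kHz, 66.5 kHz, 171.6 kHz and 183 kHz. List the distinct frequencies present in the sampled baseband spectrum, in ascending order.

3.9 kHz, 5.4 kHz, 16.8 kHz, 19.4 kHz

fs/2 = 23.55 kHz.
231.6 kHz mod fs = 43.2 kHz.
43.2 kHz > fs/2 = 23.55 kHz, folds to fs − 43.2 kHz = 3.9 kHz.
137.4 kHz mod fs = 43.2 kHz.
43.2 kHz > fs/2 = 23.55 kHz, folds to fs − 43.2 kHz = 3.9 kHz.
66.5 kHz mod fs = 19.4 kHz.
19.4 kHz ≤ fs/2 = 23.55 kHz, appears at 19.4 kHz.
171.6 kHz mod fs = 30.3 kHz.
30.3 kHz > fs/2 = 23.55 kHz, folds to fs − 30.3 kHz = 16.8 kHz.
183 kHz mod fs = 41.7 kHz.
41.7 kHz > fs/2 = 23.55 kHz, folds to fs − 41.7 kHz = 5.4 kHz.
Distinct values: {3.9 kHz, 5.4 kHz, 16.8 kHz, 19.4 kHz}.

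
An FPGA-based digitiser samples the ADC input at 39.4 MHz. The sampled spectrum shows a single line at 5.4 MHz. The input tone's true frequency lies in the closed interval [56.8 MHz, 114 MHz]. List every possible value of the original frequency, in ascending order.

73.4 MHz, 84.2 MHz, 112.8 MHz

Frequencies that alias to 5.4 MHz are k·fs ± 5.4 MHz for integer k ≥ 0.
k=0: 5.4 MHz.
k=1: 34 MHz, 44.8 MHz.
k=2: 73.4 MHz, 84.2 MHz.
k=3: 112.8 MHz, 123.6 MHz.
k=4: 152.2 MHz, 163 MHz.
Within [56.8 MHz, 114 MHz]: 73.4 MHz, 84.2 MHz, 112.8 MHz.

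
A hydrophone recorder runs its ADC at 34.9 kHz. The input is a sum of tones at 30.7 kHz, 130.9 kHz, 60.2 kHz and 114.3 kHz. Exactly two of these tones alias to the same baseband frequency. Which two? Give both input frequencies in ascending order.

60.2 kHz, 114.3 kHz

fs/2 = 17.45 kHz.
30.7 kHz > fs/2 = 17.45 kHz, folds to fs − 30.7 kHz = 4.2 kHz.
130.9 kHz mod fs = 26.2 kHz.
26.2 kHz > fs/2 = 17.45 kHz, folds to fs − 26.2 kHz = 8.7 kHz.
60.2 kHz mod fs = 25.3 kHz.
25.3 kHz > fs/2 = 17.45 kHz, folds to fs − 25.3 kHz = 9.6 kHz.
114.3 kHz mod fs = 9.6 kHz.
9.6 kHz ≤ fs/2 = 17.45 kHz, appears at 9.6 kHz.
60.2 kHz and 114.3 kHz both map to 9.6 kHz.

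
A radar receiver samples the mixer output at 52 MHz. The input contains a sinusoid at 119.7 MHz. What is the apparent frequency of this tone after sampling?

15.7 MHz

119.7 MHz mod fs = 15.7 MHz.
15.7 MHz ≤ fs/2 = 26 MHz, appears at 15.7 MHz.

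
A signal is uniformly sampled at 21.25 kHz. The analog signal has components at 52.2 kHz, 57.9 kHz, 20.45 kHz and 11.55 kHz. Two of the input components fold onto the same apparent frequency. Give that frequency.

fs/2 = 10.625 kHz.
52.2 kHz mod fs = 9.7 kHz.
9.7 kHz ≤ fs/2 = 10.625 kHz, appears at 9.7 kHz.
57.9 kHz mod fs = 15.4 kHz.
15.4 kHz > fs/2 = 10.625 kHz, folds to fs − 15.4 kHz = 5.85 kHz.
20.45 kHz > fs/2 = 10.625 kHz, folds to fs − 20.45 kHz = 0.8 kHz.
11.55 kHz > fs/2 = 10.625 kHz, folds to fs − 11.55 kHz = 9.7 kHz.
11.55 kHz and 52.2 kHz both map to 9.7 kHz.

9.7 kHz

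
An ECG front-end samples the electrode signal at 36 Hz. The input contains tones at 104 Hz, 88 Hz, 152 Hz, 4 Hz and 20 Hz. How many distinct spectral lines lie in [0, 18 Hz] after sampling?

fs/2 = 18 Hz.
104 Hz mod fs = 32 Hz.
32 Hz > fs/2 = 18 Hz, folds to fs − 32 Hz = 4 Hz.
88 Hz mod fs = 16 Hz.
16 Hz ≤ fs/2 = 18 Hz, appears at 16 Hz.
152 Hz mod fs = 8 Hz.
8 Hz ≤ fs/2 = 18 Hz, appears at 8 Hz.
4 Hz ≤ fs/2 = 18 Hz, passes unchanged.
20 Hz > fs/2 = 18 Hz, folds to fs − 20 Hz = 16 Hz.
Distinct values: {4 Hz, 8 Hz, 16 Hz} → 3.

3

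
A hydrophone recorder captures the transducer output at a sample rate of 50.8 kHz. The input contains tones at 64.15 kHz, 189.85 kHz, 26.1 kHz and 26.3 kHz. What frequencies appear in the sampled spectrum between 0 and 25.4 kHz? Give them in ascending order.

13.35 kHz, 24.5 kHz, 24.7 kHz

fs/2 = 25.4 kHz.
64.15 kHz mod fs = 13.35 kHz.
13.35 kHz ≤ fs/2 = 25.4 kHz, appears at 13.35 kHz.
189.85 kHz mod fs = 37.45 kHz.
37.45 kHz > fs/2 = 25.4 kHz, folds to fs − 37.45 kHz = 13.35 kHz.
26.1 kHz > fs/2 = 25.4 kHz, folds to fs − 26.1 kHz = 24.7 kHz.
26.3 kHz > fs/2 = 25.4 kHz, folds to fs − 26.3 kHz = 24.5 kHz.
Distinct values: {13.35 kHz, 24.5 kHz, 24.7 kHz}.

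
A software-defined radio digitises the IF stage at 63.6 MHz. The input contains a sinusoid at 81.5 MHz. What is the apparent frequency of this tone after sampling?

81.5 MHz mod fs = 17.9 MHz.
17.9 MHz ≤ fs/2 = 31.8 MHz, appears at 17.9 MHz.

17.9 MHz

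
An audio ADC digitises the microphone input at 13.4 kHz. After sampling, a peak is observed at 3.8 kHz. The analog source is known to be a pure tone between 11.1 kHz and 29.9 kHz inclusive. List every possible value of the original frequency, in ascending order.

Frequencies that alias to 3.8 kHz are k·fs ± 3.8 kHz for integer k ≥ 0.
k=0: 3.8 kHz.
k=1: 9.6 kHz, 17.2 kHz.
k=2: 23 kHz, 30.6 kHz.
k=3: 36.4 kHz, 44 kHz.
Within [11.1 kHz, 29.9 kHz]: 17.2 kHz, 23 kHz.

17.2 kHz, 23 kHz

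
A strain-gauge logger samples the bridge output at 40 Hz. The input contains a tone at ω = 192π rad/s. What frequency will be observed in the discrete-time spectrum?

ω = 192π rad/s → f = ω/(2π) = 96 Hz.
96 Hz mod fs = 16 Hz.
16 Hz ≤ fs/2 = 20 Hz, appears at 16 Hz.

16 Hz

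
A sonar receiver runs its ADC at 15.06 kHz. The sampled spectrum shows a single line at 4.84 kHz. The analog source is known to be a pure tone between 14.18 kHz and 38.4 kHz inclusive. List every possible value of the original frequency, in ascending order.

19.9 kHz, 25.28 kHz, 34.96 kHz

Frequencies that alias to 4.84 kHz are k·fs ± 4.84 kHz for integer k ≥ 0.
k=0: 4.84 kHz.
k=1: 10.22 kHz, 19.9 kHz.
k=2: 25.28 kHz, 34.96 kHz.
k=3: 40.34 kHz, 50.02 kHz.
Within [14.18 kHz, 38.4 kHz]: 19.9 kHz, 25.28 kHz, 34.96 kHz.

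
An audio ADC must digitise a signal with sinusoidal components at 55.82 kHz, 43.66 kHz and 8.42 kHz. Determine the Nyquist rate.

Highest-frequency component: 55.82 kHz.
Nyquist rate = 2 × 55.82 kHz = 111.64 kHz.

111.64 kHz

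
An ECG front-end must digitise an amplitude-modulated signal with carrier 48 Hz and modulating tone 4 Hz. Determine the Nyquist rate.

104 Hz

AM sidebands sit at fc ± fm = 44 Hz and 52 Hz.
Highest-frequency component: 52 Hz.
Nyquist rate = 2 × 52 Hz = 104 Hz.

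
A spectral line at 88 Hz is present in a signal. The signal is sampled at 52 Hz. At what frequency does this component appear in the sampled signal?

16 Hz

88 Hz mod fs = 36 Hz.
36 Hz > fs/2 = 26 Hz, folds to fs − 36 Hz = 16 Hz.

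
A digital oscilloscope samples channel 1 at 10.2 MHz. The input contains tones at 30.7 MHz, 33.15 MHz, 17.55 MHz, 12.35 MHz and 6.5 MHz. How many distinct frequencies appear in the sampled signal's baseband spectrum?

5

fs/2 = 5.1 MHz.
30.7 MHz mod fs = 0.1 MHz.
0.1 MHz ≤ fs/2 = 5.1 MHz, appears at 0.1 MHz.
33.15 MHz mod fs = 2.55 MHz.
2.55 MHz ≤ fs/2 = 5.1 MHz, appears at 2.55 MHz.
17.55 MHz mod fs = 7.35 MHz.
7.35 MHz > fs/2 = 5.1 MHz, folds to fs − 7.35 MHz = 2.85 MHz.
12.35 MHz mod fs = 2.15 MHz.
2.15 MHz ≤ fs/2 = 5.1 MHz, appears at 2.15 MHz.
6.5 MHz > fs/2 = 5.1 MHz, folds to fs − 6.5 MHz = 3.7 MHz.
Distinct values: {0.1 MHz, 2.15 MHz, 2.55 MHz, 2.85 MHz, 3.7 MHz} → 5.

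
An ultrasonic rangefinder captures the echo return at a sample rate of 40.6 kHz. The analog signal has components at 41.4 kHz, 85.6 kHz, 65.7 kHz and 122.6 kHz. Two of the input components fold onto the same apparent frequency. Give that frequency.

fs/2 = 20.3 kHz.
41.4 kHz mod fs = 0.8 kHz.
0.8 kHz ≤ fs/2 = 20.3 kHz, appears at 0.8 kHz.
85.6 kHz mod fs = 4.4 kHz.
4.4 kHz ≤ fs/2 = 20.3 kHz, appears at 4.4 kHz.
65.7 kHz mod fs = 25.1 kHz.
25.1 kHz > fs/2 = 20.3 kHz, folds to fs − 25.1 kHz = 15.5 kHz.
122.6 kHz mod fs = 0.8 kHz.
0.8 kHz ≤ fs/2 = 20.3 kHz, appears at 0.8 kHz.
41.4 kHz and 122.6 kHz both map to 0.8 kHz.

0.8 kHz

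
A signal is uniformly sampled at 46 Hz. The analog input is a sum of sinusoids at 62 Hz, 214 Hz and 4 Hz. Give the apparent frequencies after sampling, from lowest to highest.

4 Hz, 16 Hz

fs/2 = 23 Hz.
62 Hz mod fs = 16 Hz.
16 Hz ≤ fs/2 = 23 Hz, appears at 16 Hz.
214 Hz mod fs = 30 Hz.
30 Hz > fs/2 = 23 Hz, folds to fs − 30 Hz = 16 Hz.
4 Hz ≤ fs/2 = 23 Hz, passes unchanged.
Distinct values: {4 Hz, 16 Hz}.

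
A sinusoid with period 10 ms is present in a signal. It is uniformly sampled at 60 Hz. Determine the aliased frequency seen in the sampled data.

20 Hz

T = 10 ms → f = 1/T = 100 Hz.
100 Hz mod fs = 40 Hz.
40 Hz > fs/2 = 30 Hz, folds to fs − 40 Hz = 20 Hz.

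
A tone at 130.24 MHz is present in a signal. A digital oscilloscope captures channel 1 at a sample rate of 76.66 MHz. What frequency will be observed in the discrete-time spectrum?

130.24 MHz mod fs = 53.58 MHz.
53.58 MHz > fs/2 = 38.33 MHz, folds to fs − 53.58 MHz = 23.08 MHz.

23.08 MHz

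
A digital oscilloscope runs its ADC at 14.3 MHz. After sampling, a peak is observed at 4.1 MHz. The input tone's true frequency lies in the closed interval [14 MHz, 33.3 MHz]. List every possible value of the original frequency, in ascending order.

18.4 MHz, 24.5 MHz, 32.7 MHz

Frequencies that alias to 4.1 MHz are k·fs ± 4.1 MHz for integer k ≥ 0.
k=0: 4.1 MHz.
k=1: 10.2 MHz, 18.4 MHz.
k=2: 24.5 MHz, 32.7 MHz.
k=3: 38.8 MHz, 47 MHz.
Within [14 MHz, 33.3 MHz]: 18.4 MHz, 24.5 MHz, 32.7 MHz.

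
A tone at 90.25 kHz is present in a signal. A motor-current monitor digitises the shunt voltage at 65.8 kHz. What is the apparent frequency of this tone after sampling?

90.25 kHz mod fs = 24.45 kHz.
24.45 kHz ≤ fs/2 = 32.9 kHz, appears at 24.45 kHz.

24.45 kHz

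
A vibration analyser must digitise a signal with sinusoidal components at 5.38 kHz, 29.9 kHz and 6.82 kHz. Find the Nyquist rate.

Highest-frequency component: 29.9 kHz.
Nyquist rate = 2 × 29.9 kHz = 59.8 kHz.

59.8 kHz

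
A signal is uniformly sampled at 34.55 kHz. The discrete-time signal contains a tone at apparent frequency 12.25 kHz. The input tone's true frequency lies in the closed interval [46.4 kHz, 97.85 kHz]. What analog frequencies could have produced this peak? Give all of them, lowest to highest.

Frequencies that alias to 12.25 kHz are k·fs ± 12.25 kHz for integer k ≥ 0.
k=0: 12.25 kHz.
k=1: 22.3 kHz, 46.8 kHz.
k=2: 56.85 kHz, 81.35 kHz.
k=3: 91.4 kHz, 115.9 kHz.
k=4: 125.95 kHz, 150.45 kHz.
Within [46.4 kHz, 97.85 kHz]: 46.8 kHz, 56.85 kHz, 81.35 kHz, 91.4 kHz.

46.8 kHz, 56.85 kHz, 81.35 kHz, 91.4 kHz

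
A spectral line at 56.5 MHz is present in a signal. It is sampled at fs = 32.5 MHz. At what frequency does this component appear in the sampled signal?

56.5 MHz mod fs = 24 MHz.
24 MHz > fs/2 = 16.25 MHz, folds to fs − 24 MHz = 8.5 MHz.

8.5 MHz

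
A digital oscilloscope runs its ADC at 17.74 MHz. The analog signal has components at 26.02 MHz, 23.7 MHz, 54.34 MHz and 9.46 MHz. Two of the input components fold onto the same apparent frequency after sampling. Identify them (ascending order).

fs/2 = 8.87 MHz.
26.02 MHz mod fs = 8.28 MHz.
8.28 MHz ≤ fs/2 = 8.87 MHz, appears at 8.28 MHz.
23.7 MHz mod fs = 5.96 MHz.
5.96 MHz ≤ fs/2 = 8.87 MHz, appears at 5.96 MHz.
54.34 MHz mod fs = 1.12 MHz.
1.12 MHz ≤ fs/2 = 8.87 MHz, appears at 1.12 MHz.
9.46 MHz > fs/2 = 8.87 MHz, folds to fs − 9.46 MHz = 8.28 MHz.
9.46 MHz and 26.02 MHz both map to 8.28 MHz.

9.46 MHz, 26.02 MHz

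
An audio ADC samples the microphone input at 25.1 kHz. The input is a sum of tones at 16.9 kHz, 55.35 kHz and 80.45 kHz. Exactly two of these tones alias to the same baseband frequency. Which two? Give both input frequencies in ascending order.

55.35 kHz, 80.45 kHz

fs/2 = 12.55 kHz.
16.9 kHz > fs/2 = 12.55 kHz, folds to fs − 16.9 kHz = 8.2 kHz.
55.35 kHz mod fs = 5.15 kHz.
5.15 kHz ≤ fs/2 = 12.55 kHz, appears at 5.15 kHz.
80.45 kHz mod fs = 5.15 kHz.
5.15 kHz ≤ fs/2 = 12.55 kHz, appears at 5.15 kHz.
55.35 kHz and 80.45 kHz both map to 5.15 kHz.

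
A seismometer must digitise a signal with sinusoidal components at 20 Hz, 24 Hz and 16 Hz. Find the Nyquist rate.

Highest-frequency component: 24 Hz.
Nyquist rate = 2 × 24 Hz = 48 Hz.

48 Hz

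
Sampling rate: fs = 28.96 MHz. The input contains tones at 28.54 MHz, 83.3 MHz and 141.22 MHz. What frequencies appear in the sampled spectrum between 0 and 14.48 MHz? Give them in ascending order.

fs/2 = 14.48 MHz.
28.54 MHz > fs/2 = 14.48 MHz, folds to fs − 28.54 MHz = 0.42 MHz.
83.3 MHz mod fs = 25.38 MHz.
25.38 MHz > fs/2 = 14.48 MHz, folds to fs − 25.38 MHz = 3.58 MHz.
141.22 MHz mod fs = 25.38 MHz.
25.38 MHz > fs/2 = 14.48 MHz, folds to fs − 25.38 MHz = 3.58 MHz.
Distinct values: {0.42 MHz, 3.58 MHz}.

0.42 MHz, 3.58 MHz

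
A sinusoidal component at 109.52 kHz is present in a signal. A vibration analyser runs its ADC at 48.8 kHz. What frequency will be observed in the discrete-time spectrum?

11.92 kHz

109.52 kHz mod fs = 11.92 kHz.
11.92 kHz ≤ fs/2 = 24.4 kHz, appears at 11.92 kHz.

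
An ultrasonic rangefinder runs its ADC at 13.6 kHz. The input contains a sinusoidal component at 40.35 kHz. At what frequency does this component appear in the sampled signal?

40.35 kHz mod fs = 13.15 kHz.
13.15 kHz > fs/2 = 6.8 kHz, folds to fs − 13.15 kHz = 0.45 kHz.

0.45 kHz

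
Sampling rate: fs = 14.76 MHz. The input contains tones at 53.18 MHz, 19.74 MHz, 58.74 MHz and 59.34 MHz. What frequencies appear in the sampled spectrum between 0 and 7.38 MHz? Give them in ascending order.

0.3 MHz, 4.98 MHz, 5.86 MHz

fs/2 = 7.38 MHz.
53.18 MHz mod fs = 8.9 MHz.
8.9 MHz > fs/2 = 7.38 MHz, folds to fs − 8.9 MHz = 5.86 MHz.
19.74 MHz mod fs = 4.98 MHz.
4.98 MHz ≤ fs/2 = 7.38 MHz, appears at 4.98 MHz.
58.74 MHz mod fs = 14.46 MHz.
14.46 MHz > fs/2 = 7.38 MHz, folds to fs − 14.46 MHz = 0.3 MHz.
59.34 MHz mod fs = 0.3 MHz.
0.3 MHz ≤ fs/2 = 7.38 MHz, appears at 0.3 MHz.
Distinct values: {0.3 MHz, 4.98 MHz, 5.86 MHz}.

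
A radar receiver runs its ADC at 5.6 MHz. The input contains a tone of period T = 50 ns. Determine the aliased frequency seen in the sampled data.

T = 50 ns → f = 1/T = 20 MHz.
20 MHz mod fs = 3.2 MHz.
3.2 MHz > fs/2 = 2.8 MHz, folds to fs − 3.2 MHz = 2.4 MHz.

2.4 MHz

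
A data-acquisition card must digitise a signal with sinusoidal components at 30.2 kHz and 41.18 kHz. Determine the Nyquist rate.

Highest-frequency component: 41.18 kHz.
Nyquist rate = 2 × 41.18 kHz = 82.36 kHz.

82.36 kHz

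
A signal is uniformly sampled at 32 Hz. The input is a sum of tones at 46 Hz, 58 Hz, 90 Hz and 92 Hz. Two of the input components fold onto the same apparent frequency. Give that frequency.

6 Hz

fs/2 = 16 Hz.
46 Hz mod fs = 14 Hz.
14 Hz ≤ fs/2 = 16 Hz, appears at 14 Hz.
58 Hz mod fs = 26 Hz.
26 Hz > fs/2 = 16 Hz, folds to fs − 26 Hz = 6 Hz.
90 Hz mod fs = 26 Hz.
26 Hz > fs/2 = 16 Hz, folds to fs − 26 Hz = 6 Hz.
92 Hz mod fs = 28 Hz.
28 Hz > fs/2 = 16 Hz, folds to fs − 28 Hz = 4 Hz.
58 Hz and 90 Hz both map to 6 Hz.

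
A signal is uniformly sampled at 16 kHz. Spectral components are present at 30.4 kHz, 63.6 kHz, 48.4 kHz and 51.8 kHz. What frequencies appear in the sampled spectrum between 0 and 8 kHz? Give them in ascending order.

0.4 kHz, 1.6 kHz, 3.8 kHz

fs/2 = 8 kHz.
30.4 kHz mod fs = 14.4 kHz.
14.4 kHz > fs/2 = 8 kHz, folds to fs − 14.4 kHz = 1.6 kHz.
63.6 kHz mod fs = 15.6 kHz.
15.6 kHz > fs/2 = 8 kHz, folds to fs − 15.6 kHz = 0.4 kHz.
48.4 kHz mod fs = 0.4 kHz.
0.4 kHz ≤ fs/2 = 8 kHz, appears at 0.4 kHz.
51.8 kHz mod fs = 3.8 kHz.
3.8 kHz ≤ fs/2 = 8 kHz, appears at 3.8 kHz.
Distinct values: {0.4 kHz, 1.6 kHz, 3.8 kHz}.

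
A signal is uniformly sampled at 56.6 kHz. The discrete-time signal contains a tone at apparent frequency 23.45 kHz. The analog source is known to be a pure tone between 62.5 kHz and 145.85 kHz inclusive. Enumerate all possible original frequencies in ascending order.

80.05 kHz, 89.75 kHz, 136.65 kHz

Frequencies that alias to 23.45 kHz are k·fs ± 23.45 kHz for integer k ≥ 0.
k=0: 23.45 kHz.
k=1: 33.15 kHz, 80.05 kHz.
k=2: 89.75 kHz, 136.65 kHz.
k=3: 146.35 kHz, 193.25 kHz.
Within [62.5 kHz, 145.85 kHz]: 80.05 kHz, 89.75 kHz, 136.65 kHz.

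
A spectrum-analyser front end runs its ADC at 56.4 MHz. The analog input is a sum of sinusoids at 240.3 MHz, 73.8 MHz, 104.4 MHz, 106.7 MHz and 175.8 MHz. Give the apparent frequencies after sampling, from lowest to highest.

6.1 MHz, 6.6 MHz, 8.4 MHz, 14.7 MHz, 17.4 MHz

fs/2 = 28.2 MHz.
240.3 MHz mod fs = 14.7 MHz.
14.7 MHz ≤ fs/2 = 28.2 MHz, appears at 14.7 MHz.
73.8 MHz mod fs = 17.4 MHz.
17.4 MHz ≤ fs/2 = 28.2 MHz, appears at 17.4 MHz.
104.4 MHz mod fs = 48 MHz.
48 MHz > fs/2 = 28.2 MHz, folds to fs − 48 MHz = 8.4 MHz.
106.7 MHz mod fs = 50.3 MHz.
50.3 MHz > fs/2 = 28.2 MHz, folds to fs − 50.3 MHz = 6.1 MHz.
175.8 MHz mod fs = 6.6 MHz.
6.6 MHz ≤ fs/2 = 28.2 MHz, appears at 6.6 MHz.
Distinct values: {6.1 MHz, 6.6 MHz, 8.4 MHz, 14.7 MHz, 17.4 MHz}.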